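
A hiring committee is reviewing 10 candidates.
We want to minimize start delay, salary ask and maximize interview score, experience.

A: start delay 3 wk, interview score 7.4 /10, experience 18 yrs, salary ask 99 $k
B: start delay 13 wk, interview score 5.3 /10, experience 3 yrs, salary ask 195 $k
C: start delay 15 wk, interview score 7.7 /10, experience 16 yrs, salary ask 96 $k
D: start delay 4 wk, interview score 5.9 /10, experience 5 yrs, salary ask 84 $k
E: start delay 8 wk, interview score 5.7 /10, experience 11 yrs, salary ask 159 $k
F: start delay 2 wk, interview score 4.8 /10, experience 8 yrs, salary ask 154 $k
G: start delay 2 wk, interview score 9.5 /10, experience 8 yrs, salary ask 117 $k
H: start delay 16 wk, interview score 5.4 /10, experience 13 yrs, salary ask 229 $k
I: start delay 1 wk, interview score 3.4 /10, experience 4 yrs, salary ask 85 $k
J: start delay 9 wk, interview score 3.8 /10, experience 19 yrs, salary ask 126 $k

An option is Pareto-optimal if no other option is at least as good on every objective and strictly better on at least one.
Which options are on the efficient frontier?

A: not dominated.
B: dominated by A (start delay 3≤13, interview score 7.4≥5.3, experience 18≥3, salary ask 99≤195).
C: not dominated.
D: not dominated (best salary ask).
E: dominated by A (start delay 3≤8, interview score 7.4≥5.7, experience 18≥11, salary ask 99≤159).
F: dominated by G (start delay 2≤2, interview score 9.5≥4.8, experience 8≥8, salary ask 117≤154).
G: not dominated (best interview score).
H: dominated by A (start delay 3≤16, interview score 7.4≥5.4, experience 18≥13, salary ask 99≤229).
I: not dominated (best start delay).
J: not dominated (best experience).

A, C, D, G, I, J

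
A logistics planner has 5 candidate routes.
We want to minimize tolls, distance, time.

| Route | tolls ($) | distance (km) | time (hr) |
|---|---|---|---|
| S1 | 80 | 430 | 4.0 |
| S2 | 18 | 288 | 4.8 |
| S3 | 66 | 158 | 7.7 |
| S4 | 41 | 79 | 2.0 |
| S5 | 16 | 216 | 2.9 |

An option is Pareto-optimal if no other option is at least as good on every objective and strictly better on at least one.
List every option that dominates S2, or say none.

S5: tolls 16≤18, distance 216≤288, time 2.9≤4.8 — dominates S2.
Others (S1, S3, S4) are each worse than S2 on at least one objective.

S5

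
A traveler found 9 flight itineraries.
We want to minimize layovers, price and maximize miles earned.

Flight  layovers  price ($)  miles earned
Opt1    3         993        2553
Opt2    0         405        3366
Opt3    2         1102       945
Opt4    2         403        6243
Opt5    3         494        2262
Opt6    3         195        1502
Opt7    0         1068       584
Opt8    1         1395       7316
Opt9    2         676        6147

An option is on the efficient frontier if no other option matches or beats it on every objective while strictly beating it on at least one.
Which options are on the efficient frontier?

Opt2, Opt4, Opt6, Opt8

Opt1: dominated by Opt2 (layovers 0≤3, price 405≤993, miles earned 3366≥2553).
Opt2: not dominated.
Opt3: dominated by Opt2 (layovers 0≤2, price 405≤1102, miles earned 3366≥945).
Opt4: not dominated.
Opt5: dominated by Opt2 (layovers 0≤3, price 405≤494, miles earned 3366≥2262).
Opt6: not dominated (best price).
Opt7: dominated by Opt2 (layovers 0≤0, price 405≤1068, miles earned 3366≥584).
Opt8: not dominated (best miles earned).
Opt9: dominated by Opt4 (layovers 2≤2, price 403≤676, miles earned 6243≥6147).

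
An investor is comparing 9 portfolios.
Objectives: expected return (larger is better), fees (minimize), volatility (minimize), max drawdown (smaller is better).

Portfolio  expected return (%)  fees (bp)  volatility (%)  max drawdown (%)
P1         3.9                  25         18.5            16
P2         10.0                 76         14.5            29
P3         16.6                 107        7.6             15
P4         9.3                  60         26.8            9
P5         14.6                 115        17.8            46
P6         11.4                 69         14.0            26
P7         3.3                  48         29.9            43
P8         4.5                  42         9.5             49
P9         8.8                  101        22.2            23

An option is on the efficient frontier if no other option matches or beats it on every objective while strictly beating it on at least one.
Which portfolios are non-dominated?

P1: not dominated (best fees).
P2: dominated by P6 (expected return 11.4≥10.0, fees 69≤76, volatility 14.0≤14.5, max drawdown 26≤29).
P3: not dominated (best expected return).
P4: not dominated (best max drawdown).
P5: dominated by P3 (expected return 16.6≥14.6, fees 107≤115, volatility 7.6≤17.8, max drawdown 15≤46).
P6: not dominated.
P7: dominated by P1 (expected return 3.9≥3.3, fees 25≤48, volatility 18.5≤29.9, max drawdown 16≤43).
P8: not dominated.
P9: not dominated.

P1, P3, P4, P6, P8, P9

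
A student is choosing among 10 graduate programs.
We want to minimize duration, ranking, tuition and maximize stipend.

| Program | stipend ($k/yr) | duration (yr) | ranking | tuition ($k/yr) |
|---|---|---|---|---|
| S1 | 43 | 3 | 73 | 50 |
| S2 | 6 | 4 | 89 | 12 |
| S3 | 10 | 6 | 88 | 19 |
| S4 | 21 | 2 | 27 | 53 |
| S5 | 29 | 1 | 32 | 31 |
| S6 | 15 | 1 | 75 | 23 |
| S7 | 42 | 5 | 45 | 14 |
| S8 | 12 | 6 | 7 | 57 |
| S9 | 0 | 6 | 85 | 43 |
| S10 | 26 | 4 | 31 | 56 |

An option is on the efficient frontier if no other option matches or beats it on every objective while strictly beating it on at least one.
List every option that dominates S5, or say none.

none

S1: worse on duration (3 vs 1).
S2: worse on stipend (6 vs 29).
S3: worse on stipend (10 vs 29).
S4: worse on stipend (21 vs 29).
S6: worse on stipend (15 vs 29).
S7: worse on duration (5 vs 1).
S8: worse on stipend (12 vs 29).
S9: worse on stipend (0 vs 29).
S10: worse on stipend (26 vs 29).
No option dominates S5.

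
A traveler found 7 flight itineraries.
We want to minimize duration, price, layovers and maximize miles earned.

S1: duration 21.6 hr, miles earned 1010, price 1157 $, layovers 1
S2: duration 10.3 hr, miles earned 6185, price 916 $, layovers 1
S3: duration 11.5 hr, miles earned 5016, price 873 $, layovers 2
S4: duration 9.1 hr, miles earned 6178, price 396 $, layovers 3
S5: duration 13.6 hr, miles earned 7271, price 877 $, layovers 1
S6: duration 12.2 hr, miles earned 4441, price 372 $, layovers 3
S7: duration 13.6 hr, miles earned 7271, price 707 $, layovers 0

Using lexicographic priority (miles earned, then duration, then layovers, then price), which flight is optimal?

S7

First maximize miles earned: best is 7271, kept {S5, S7}.
Then minimize duration: best is 13.6, kept {S5, S7}.
Then minimize layovers: best is 0, kept {S7}.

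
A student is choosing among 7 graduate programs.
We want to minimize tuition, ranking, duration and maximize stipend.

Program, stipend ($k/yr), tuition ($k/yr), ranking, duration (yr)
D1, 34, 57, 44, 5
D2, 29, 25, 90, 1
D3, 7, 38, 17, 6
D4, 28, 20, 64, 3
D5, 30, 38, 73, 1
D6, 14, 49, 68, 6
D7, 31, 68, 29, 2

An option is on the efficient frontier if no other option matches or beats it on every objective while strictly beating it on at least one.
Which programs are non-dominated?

D1, D2, D3, D4, D5, D7

D1: not dominated (best stipend).
D2: not dominated.
D3: not dominated (best ranking).
D4: not dominated (best tuition).
D5: not dominated.
D6: dominated by D4 (stipend 28≥14, tuition 20≤49, ranking 64≤68, duration 3≤6).
D7: not dominated.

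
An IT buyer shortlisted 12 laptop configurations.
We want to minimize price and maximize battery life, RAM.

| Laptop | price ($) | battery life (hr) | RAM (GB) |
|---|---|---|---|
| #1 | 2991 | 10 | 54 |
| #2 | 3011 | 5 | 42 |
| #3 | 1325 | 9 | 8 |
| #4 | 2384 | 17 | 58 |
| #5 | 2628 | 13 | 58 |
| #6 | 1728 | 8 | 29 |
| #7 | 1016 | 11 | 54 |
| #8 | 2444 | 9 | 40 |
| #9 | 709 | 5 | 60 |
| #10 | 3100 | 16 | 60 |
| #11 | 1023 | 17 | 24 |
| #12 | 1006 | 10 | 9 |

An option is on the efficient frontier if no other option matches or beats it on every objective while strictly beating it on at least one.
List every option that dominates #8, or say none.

#4: price 2384≤2444, battery life 17≥9, RAM 58≥40 — dominates #8.
#7: price 1016≤2444, battery life 11≥9, RAM 54≥40 — dominates #8.
Others (#1, #2, #3, #5, #6, #9, #10, #11, #12) are each worse than #8 on at least one objective.

#4, #7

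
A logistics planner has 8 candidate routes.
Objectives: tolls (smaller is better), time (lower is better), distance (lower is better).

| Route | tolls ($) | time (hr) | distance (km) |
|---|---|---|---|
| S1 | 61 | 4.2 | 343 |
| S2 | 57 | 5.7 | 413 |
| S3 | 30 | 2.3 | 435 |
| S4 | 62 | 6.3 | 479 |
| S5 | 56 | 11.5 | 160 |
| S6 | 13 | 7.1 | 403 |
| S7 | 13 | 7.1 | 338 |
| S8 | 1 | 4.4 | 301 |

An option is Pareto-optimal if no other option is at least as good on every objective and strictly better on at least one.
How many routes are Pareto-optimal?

S1: not dominated.
S2: dominated by S8 (tolls 1≤57, time 4.4≤5.7, distance 301≤413).
S3: not dominated (best time).
S4: dominated by S1 (tolls 61≤62, time 4.2≤6.3, distance 343≤479).
S5: not dominated (best distance).
S6: dominated by S7 (tolls 13≤13, time 7.1≤7.1, distance 338≤403).
S7: dominated by S8 (tolls 1≤13, time 4.4≤7.1, distance 301≤338).
S8: not dominated (best tolls).
Pareto-optimal: S1, S3, S5, S8 → 4.

4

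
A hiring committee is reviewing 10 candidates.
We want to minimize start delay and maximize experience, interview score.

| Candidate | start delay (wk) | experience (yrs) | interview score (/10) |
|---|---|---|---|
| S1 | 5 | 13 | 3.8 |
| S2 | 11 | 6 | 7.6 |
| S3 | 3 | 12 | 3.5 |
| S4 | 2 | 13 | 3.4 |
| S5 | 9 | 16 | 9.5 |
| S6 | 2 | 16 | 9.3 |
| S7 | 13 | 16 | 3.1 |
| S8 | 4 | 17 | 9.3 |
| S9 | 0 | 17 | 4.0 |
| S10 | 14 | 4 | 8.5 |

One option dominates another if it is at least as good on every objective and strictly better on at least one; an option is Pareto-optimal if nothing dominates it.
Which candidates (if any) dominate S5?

none

S1: worse on experience (13 vs 16).
S2: worse on start delay (11 vs 9).
S3: worse on experience (12 vs 16).
S4: worse on experience (13 vs 16).
S6: worse on interview score (9.3 vs 9.5).
S7: worse on start delay (13 vs 9).
S8: worse on interview score (9.3 vs 9.5).
S9: worse on interview score (4.0 vs 9.5).
S10: worse on start delay (14 vs 9).
No option dominates S5.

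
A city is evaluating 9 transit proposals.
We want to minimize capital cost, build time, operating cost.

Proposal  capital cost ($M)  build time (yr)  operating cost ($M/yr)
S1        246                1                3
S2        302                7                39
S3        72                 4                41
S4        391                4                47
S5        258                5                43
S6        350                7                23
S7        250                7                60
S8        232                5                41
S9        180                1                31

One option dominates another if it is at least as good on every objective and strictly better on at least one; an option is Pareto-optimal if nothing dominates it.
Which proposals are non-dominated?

S1, S3, S9

S1: not dominated (best operating cost).
S2: dominated by S1 (capital cost 246≤302, build time 1≤7, operating cost 3≤39).
S3: not dominated (best capital cost).
S4: dominated by S1 (capital cost 246≤391, build time 1≤4, operating cost 3≤47).
S5: dominated by S1 (capital cost 246≤258, build time 1≤5, operating cost 3≤43).
S6: dominated by S1 (capital cost 246≤350, build time 1≤7, operating cost 3≤23).
S7: dominated by S1 (capital cost 246≤250, build time 1≤7, operating cost 3≤60).
S8: dominated by S3 (capital cost 72≤232, build time 4≤5, operating cost 41≤41).
S9: not dominated.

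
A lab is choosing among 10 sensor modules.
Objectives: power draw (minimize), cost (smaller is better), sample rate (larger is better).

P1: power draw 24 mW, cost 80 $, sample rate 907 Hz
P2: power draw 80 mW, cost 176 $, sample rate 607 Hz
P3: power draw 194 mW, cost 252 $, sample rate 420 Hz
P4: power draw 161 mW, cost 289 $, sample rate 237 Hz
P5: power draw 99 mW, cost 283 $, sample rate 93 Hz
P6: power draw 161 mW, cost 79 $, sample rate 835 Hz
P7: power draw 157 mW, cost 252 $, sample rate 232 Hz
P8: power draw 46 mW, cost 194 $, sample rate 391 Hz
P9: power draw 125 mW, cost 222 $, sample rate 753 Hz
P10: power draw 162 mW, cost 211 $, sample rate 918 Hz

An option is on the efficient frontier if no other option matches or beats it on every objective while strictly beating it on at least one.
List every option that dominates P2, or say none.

P1

P1: power draw 24≤80, cost 80≤176, sample rate 907≥607 — dominates P2.
Others (P3, P4, P5, P6, P7, P8, P9, P10) are each worse than P2 on at least one objective.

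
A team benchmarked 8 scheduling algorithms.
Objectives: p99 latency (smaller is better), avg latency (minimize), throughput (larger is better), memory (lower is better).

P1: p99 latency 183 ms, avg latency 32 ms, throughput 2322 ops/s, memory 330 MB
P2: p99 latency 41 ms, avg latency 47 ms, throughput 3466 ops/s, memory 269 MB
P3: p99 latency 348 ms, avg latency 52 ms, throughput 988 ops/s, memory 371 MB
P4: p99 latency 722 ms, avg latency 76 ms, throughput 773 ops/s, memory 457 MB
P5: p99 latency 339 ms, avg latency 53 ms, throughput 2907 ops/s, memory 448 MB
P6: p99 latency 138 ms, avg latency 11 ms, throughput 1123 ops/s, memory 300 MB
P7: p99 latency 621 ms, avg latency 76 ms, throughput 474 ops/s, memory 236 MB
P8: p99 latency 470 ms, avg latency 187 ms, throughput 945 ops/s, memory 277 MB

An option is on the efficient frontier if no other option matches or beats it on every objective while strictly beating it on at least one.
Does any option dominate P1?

No

P2: worse on avg latency (47 vs 32).
P3: worse on p99 latency (348 vs 183).
P4: worse on p99 latency (722 vs 183).
P5: worse on p99 latency (339 vs 183).
P6: worse on throughput (1123 vs 2322).
P7: worse on p99 latency (621 vs 183).
P8: worse on p99 latency (470 vs 183).
No option is at least as good as P1 on every objective and strictly better on one.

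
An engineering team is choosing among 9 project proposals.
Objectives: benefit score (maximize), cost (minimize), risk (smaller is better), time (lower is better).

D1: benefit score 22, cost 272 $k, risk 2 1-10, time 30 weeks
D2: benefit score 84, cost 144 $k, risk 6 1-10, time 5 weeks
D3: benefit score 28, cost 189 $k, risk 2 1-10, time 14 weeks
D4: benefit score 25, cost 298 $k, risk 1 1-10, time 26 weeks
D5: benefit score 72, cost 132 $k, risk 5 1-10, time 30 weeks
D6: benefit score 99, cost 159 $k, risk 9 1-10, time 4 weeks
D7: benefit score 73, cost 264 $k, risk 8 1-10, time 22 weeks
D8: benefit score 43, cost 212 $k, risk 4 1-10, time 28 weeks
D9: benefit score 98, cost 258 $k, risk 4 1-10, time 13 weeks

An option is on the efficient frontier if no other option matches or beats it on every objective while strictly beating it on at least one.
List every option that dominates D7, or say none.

D2: benefit score 84≥73, cost 144≤264, risk 6≤8, time 5≤22 — dominates D7.
D9: benefit score 98≥73, cost 258≤264, risk 4≤8, time 13≤22 — dominates D7.
Others (D1, D3, D4, D5, D6, D8) are each worse than D7 on at least one objective.

D2, D9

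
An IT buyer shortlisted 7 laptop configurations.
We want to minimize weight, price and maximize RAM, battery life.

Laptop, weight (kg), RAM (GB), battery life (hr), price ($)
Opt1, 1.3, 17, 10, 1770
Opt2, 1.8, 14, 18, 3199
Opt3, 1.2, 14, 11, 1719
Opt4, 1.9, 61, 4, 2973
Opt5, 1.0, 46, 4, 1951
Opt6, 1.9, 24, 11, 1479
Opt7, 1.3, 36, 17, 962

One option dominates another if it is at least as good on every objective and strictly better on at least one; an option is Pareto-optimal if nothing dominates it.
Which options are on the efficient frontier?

Opt2, Opt3, Opt4, Opt5, Opt7

Opt1: dominated by Opt7 (weight 1.3≤1.3, RAM 36≥17, battery life 17≥10, price 962≤1770).
Opt2: not dominated (best battery life).
Opt3: not dominated.
Opt4: not dominated (best RAM).
Opt5: not dominated (best weight).
Opt6: dominated by Opt7 (weight 1.3≤1.9, RAM 36≥24, battery life 17≥11, price 962≤1479).
Opt7: not dominated (best price).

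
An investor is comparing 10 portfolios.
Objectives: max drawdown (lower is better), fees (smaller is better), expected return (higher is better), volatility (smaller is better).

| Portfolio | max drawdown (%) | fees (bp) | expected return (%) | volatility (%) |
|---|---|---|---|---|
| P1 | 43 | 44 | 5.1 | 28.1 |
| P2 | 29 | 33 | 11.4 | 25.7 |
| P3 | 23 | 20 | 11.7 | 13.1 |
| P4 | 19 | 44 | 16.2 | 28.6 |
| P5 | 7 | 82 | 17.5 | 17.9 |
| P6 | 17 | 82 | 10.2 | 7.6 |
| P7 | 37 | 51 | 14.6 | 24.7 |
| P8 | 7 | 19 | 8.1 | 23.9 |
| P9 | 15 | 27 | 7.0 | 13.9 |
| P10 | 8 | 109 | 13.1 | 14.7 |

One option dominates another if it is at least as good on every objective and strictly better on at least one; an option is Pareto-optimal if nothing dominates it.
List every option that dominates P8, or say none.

P1: worse on max drawdown (43 vs 7).
P2: worse on max drawdown (29 vs 7).
P3: worse on max drawdown (23 vs 7).
P4: worse on max drawdown (19 vs 7).
P5: worse on fees (82 vs 19).
P6: worse on max drawdown (17 vs 7).
P7: worse on max drawdown (37 vs 7).
P9: worse on max drawdown (15 vs 7).
P10: worse on max drawdown (8 vs 7).
No option dominates P8.

none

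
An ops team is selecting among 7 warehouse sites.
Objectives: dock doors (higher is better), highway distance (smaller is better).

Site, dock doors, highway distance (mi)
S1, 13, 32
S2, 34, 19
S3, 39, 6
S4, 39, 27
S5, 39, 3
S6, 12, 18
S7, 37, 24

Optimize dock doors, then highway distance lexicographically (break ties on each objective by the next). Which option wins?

S5

First maximize dock doors: best is 39, kept {S3, S4, S5}.
Then minimize highway distance: best is 3, kept {S5}.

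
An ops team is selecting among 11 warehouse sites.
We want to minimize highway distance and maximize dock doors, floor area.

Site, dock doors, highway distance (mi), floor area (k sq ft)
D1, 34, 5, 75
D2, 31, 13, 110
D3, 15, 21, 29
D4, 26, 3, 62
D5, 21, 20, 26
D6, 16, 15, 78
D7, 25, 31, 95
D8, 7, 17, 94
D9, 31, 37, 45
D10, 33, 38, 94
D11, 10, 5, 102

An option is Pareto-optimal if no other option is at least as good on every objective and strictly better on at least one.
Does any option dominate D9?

D1 vs D9: dock doors 34≥31, highway distance 5≤37, floor area 75≥45 — D1 is at least as good on every objective and strictly better on at least one, so D1 dominates D9.

Yes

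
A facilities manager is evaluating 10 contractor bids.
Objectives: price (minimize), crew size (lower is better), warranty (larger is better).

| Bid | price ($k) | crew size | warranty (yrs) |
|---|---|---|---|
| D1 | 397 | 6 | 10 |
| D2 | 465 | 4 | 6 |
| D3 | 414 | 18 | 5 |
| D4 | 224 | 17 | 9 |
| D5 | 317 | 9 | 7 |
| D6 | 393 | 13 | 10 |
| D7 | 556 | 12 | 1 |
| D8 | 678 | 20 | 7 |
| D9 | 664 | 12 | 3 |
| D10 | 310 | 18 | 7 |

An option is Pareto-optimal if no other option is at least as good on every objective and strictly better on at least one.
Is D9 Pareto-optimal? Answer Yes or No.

No

D1 vs D9: price 397≤664, crew size 6≤12, warranty 10≥3 — D1 is at least as good on every objective and strictly better on at least one, so D1 dominates D9.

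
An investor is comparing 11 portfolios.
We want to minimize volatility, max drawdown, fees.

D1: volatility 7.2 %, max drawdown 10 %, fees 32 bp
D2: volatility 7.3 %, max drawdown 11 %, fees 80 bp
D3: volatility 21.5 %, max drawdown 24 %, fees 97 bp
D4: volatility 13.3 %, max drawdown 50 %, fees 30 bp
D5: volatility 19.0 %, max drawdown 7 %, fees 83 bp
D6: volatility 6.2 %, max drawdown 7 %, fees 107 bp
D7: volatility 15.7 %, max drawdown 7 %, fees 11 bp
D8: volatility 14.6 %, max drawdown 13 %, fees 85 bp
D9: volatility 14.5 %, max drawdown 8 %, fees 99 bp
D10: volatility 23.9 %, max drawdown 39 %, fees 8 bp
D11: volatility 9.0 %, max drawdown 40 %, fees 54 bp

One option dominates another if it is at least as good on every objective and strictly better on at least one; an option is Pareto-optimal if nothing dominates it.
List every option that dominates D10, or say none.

D1: worse on fees (32 vs 8).
D2: worse on fees (80 vs 8).
D3: worse on fees (97 vs 8).
D4: worse on max drawdown (50 vs 39).
D5: worse on fees (83 vs 8).
D6: worse on fees (107 vs 8).
D7: worse on fees (11 vs 8).
D8: worse on fees (85 vs 8).
D9: worse on fees (99 vs 8).
D11: worse on max drawdown (40 vs 39).
No option dominates D10.

none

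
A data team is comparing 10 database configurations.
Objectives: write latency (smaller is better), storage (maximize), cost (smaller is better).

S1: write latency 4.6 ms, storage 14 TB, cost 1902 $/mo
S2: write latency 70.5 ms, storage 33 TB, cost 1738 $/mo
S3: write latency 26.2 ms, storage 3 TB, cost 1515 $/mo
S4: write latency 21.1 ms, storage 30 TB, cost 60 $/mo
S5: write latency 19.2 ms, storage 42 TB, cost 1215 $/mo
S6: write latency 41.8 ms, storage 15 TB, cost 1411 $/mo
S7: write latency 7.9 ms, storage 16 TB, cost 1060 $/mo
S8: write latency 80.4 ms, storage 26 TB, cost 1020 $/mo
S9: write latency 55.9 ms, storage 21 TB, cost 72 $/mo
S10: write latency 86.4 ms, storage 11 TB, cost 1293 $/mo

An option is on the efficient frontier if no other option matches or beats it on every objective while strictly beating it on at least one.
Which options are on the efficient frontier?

S1: not dominated (best write latency).
S2: dominated by S5 (write latency 19.2≤70.5, storage 42≥33, cost 1215≤1738).
S3: dominated by S4 (write latency 21.1≤26.2, storage 30≥3, cost 60≤1515).
S4: not dominated (best cost).
S5: not dominated (best storage).
S6: dominated by S4 (write latency 21.1≤41.8, storage 30≥15, cost 60≤1411).
S7: not dominated.
S8: dominated by S4 (write latency 21.1≤80.4, storage 30≥26, cost 60≤1020).
S9: dominated by S4 (write latency 21.1≤55.9, storage 30≥21, cost 60≤72).
S10: dominated by S4 (write latency 21.1≤86.4, storage 30≥11, cost 60≤1293).

S1, S4, S5, S7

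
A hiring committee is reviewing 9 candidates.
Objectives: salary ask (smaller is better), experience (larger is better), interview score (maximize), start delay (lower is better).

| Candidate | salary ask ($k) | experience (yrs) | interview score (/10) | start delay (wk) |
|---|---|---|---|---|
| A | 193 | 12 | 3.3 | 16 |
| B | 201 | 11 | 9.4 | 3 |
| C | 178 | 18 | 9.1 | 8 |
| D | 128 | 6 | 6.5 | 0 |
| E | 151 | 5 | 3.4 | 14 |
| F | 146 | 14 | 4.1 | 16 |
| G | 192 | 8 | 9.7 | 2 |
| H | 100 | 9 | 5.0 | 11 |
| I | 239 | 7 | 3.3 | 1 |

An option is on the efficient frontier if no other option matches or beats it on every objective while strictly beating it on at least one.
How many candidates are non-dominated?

7

A: dominated by C (salary ask 178≤193, experience 18≥12, interview score 9.1≥3.3, start delay 8≤16).
B: not dominated.
C: not dominated (best experience).
D: not dominated (best start delay).
E: dominated by D (salary ask 128≤151, experience 6≥5, interview score 6.5≥3.4, start delay 0≤14).
F: not dominated.
G: not dominated (best interview score).
H: not dominated (best salary ask).
I: not dominated.
Pareto-optimal: B, C, D, F, G, H, I → 7.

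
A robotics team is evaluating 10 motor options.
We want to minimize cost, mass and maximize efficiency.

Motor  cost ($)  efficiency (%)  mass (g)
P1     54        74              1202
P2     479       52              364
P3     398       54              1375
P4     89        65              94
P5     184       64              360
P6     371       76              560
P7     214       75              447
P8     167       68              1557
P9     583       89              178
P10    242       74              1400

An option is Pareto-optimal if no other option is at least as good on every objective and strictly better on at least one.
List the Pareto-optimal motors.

P1, P4, P6, P7, P9

P1: not dominated (best cost).
P2: dominated by P4 (cost 89≤479, efficiency 65≥52, mass 94≤364).
P3: dominated by P1 (cost 54≤398, efficiency 74≥54, mass 1202≤1375).
P4: not dominated (best mass).
P5: dominated by P4 (cost 89≤184, efficiency 65≥64, mass 94≤360).
P6: not dominated.
P7: not dominated.
P8: dominated by P1 (cost 54≤167, efficiency 74≥68, mass 1202≤1557).
P9: not dominated (best efficiency).
P10: dominated by P1 (cost 54≤242, efficiency 74≥74, mass 1202≤1400).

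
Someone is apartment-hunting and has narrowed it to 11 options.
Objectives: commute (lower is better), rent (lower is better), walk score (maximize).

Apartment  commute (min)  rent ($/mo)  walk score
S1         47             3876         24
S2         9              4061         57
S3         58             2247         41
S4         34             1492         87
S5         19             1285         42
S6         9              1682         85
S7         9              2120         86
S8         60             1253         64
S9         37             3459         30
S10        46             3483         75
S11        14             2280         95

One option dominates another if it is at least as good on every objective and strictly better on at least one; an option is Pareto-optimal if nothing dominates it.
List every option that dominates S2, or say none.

S6, S7

S6: commute 9≤9, rent 1682≤4061, walk score 85≥57 — dominates S2.
S7: commute 9≤9, rent 2120≤4061, walk score 86≥57 — dominates S2.
Others (S1, S3, S4, S5, S8, S9, S10, S11) are each worse than S2 on at least one objective.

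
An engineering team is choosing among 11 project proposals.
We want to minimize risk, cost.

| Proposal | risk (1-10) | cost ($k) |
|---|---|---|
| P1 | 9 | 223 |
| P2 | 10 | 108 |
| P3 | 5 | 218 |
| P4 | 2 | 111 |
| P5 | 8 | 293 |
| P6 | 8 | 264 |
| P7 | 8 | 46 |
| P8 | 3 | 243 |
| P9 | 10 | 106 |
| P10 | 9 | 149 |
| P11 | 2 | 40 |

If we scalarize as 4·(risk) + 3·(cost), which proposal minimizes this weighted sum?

P11

P1: 4·9 + 3·223 = 705
P2: 4·10 + 3·108 = 364
P3: 4·5 + 3·218 = 674
P4: 4·2 + 3·111 = 341
P5: 4·8 + 3·293 = 911
P6: 4·8 + 3·264 = 824
P7: 4·8 + 3·46 = 170
P8: 4·3 + 3·243 = 741
P9: 4·10 + 3·106 = 358
P10: 4·9 + 3·149 = 483
P11: 4·2 + 3·40 = 128
Lowest: P11 at 128.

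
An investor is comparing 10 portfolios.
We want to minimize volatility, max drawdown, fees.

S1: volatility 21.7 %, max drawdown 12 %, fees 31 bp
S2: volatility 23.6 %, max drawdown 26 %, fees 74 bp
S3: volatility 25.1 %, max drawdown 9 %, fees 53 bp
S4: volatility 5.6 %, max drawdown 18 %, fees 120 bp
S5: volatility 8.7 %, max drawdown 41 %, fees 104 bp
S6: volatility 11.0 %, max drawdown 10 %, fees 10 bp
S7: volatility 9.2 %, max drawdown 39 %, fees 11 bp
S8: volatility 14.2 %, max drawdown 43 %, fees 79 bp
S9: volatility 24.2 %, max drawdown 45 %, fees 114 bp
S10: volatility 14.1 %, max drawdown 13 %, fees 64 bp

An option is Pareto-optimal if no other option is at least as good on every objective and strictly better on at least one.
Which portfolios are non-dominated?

S3, S4, S5, S6, S7

S1: dominated by S6 (volatility 11.0≤21.7, max drawdown 10≤12, fees 10≤31).
S2: dominated by S1 (volatility 21.7≤23.6, max drawdown 12≤26, fees 31≤74).
S3: not dominated (best max drawdown).
S4: not dominated (best volatility).
S5: not dominated.
S6: not dominated (best fees).
S7: not dominated.
S8: dominated by S6 (volatility 11.0≤14.2, max drawdown 10≤43, fees 10≤79).
S9: dominated by S1 (volatility 21.7≤24.2, max drawdown 12≤45, fees 31≤114).
S10: dominated by S6 (volatility 11.0≤14.1, max drawdown 10≤13, fees 10≤64).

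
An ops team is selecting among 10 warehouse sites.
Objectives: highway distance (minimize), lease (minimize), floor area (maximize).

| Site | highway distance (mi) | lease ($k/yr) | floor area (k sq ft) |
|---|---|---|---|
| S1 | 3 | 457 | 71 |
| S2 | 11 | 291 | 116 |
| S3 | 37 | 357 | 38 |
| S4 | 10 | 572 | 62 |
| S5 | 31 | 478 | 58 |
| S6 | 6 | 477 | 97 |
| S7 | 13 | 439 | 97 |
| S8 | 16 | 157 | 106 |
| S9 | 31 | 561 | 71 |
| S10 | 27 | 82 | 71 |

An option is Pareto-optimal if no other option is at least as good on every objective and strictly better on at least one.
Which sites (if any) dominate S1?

S2: worse on highway distance (11 vs 3).
S3: worse on highway distance (37 vs 3).
S4: worse on highway distance (10 vs 3).
S5: worse on highway distance (31 vs 3).
S6: worse on highway distance (6 vs 3).
S7: worse on highway distance (13 vs 3).
S8: worse on highway distance (16 vs 3).
S9: worse on highway distance (31 vs 3).
S10: worse on highway distance (27 vs 3).
No option dominates S1.

none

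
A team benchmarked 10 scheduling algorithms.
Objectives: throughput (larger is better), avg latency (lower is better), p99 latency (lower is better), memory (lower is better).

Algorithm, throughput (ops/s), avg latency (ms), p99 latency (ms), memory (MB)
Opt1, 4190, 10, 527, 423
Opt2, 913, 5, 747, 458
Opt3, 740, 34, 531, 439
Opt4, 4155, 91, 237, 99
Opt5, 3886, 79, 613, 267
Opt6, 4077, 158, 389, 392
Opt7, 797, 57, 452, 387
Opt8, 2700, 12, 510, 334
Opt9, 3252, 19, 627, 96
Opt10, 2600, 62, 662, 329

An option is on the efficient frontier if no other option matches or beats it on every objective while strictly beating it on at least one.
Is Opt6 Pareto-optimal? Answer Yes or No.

Opt4 vs Opt6: throughput 4155≥4077, avg latency 91≤158, p99 latency 237≤389, memory 99≤392 — Opt4 is at least as good on every objective and strictly better on at least one, so Opt4 dominates Opt6.

No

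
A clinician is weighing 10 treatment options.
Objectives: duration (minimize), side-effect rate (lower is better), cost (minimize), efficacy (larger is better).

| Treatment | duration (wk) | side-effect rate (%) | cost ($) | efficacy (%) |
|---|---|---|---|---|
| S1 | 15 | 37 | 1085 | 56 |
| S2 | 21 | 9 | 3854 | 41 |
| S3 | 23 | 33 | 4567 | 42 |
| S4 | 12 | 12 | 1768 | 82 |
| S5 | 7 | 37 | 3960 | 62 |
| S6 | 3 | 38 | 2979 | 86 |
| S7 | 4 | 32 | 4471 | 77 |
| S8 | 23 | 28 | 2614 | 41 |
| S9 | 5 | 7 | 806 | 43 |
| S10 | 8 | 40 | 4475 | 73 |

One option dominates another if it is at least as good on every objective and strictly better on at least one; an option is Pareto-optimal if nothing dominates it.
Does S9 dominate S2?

S9 vs S2: duration 5≤21, side-effect rate 7≤9, cost 806≤3854, efficacy 43≥41 — S9 is at least as good on every objective with at least one strict improvement.

Yes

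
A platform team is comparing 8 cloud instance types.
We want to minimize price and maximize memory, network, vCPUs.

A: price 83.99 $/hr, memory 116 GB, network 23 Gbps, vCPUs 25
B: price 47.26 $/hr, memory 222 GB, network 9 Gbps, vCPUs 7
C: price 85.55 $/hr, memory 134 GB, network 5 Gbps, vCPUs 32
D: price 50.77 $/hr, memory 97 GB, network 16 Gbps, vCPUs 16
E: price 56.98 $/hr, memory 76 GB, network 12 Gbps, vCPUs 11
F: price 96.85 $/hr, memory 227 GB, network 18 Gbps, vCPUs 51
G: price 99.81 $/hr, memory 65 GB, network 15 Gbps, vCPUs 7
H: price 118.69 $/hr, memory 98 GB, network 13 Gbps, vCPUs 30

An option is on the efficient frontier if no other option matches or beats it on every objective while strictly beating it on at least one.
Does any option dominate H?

F vs H: price 96.85≤118.69, memory 227≥98, network 18≥13, vCPUs 51≥30 — F is at least as good on every objective and strictly better on at least one, so F dominates H.

Yes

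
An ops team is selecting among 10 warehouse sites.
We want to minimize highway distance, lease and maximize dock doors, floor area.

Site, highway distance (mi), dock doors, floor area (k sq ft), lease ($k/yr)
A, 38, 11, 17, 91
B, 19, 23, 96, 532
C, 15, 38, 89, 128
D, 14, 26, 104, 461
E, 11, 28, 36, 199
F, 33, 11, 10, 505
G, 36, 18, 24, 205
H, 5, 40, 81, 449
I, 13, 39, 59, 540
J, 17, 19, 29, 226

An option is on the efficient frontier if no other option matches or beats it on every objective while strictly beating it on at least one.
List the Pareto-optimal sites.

A, C, D, E, H

A: not dominated (best lease).
B: dominated by D (highway distance 14≤19, dock doors 26≥23, floor area 104≥96, lease 461≤532).
C: not dominated.
D: not dominated (best floor area).
E: not dominated.
F: dominated by C (highway distance 15≤33, dock doors 38≥11, floor area 89≥10, lease 128≤505).
G: dominated by C (highway distance 15≤36, dock doors 38≥18, floor area 89≥24, lease 128≤205).
H: not dominated (best highway distance).
I: dominated by H (highway distance 5≤13, dock doors 40≥39, floor area 81≥59, lease 449≤540).
J: dominated by C (highway distance 15≤17, dock doors 38≥19, floor area 89≥29, lease 128≤226).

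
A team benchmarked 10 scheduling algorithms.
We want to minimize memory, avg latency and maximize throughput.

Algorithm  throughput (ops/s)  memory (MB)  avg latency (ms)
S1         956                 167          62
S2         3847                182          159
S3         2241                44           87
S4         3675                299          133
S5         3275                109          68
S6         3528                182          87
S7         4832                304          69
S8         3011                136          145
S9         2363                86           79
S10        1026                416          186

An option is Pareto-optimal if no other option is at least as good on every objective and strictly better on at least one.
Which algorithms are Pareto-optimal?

S1, S2, S3, S4, S5, S6, S7, S9

S1: not dominated (best avg latency).
S2: not dominated.
S3: not dominated (best memory).
S4: not dominated.
S5: not dominated.
S6: not dominated.
S7: not dominated (best throughput).
S8: dominated by S5 (throughput 3275≥3011, memory 109≤136, avg latency 68≤145).
S9: not dominated.
S10: dominated by S2 (throughput 3847≥1026, memory 182≤416, avg latency 159≤186).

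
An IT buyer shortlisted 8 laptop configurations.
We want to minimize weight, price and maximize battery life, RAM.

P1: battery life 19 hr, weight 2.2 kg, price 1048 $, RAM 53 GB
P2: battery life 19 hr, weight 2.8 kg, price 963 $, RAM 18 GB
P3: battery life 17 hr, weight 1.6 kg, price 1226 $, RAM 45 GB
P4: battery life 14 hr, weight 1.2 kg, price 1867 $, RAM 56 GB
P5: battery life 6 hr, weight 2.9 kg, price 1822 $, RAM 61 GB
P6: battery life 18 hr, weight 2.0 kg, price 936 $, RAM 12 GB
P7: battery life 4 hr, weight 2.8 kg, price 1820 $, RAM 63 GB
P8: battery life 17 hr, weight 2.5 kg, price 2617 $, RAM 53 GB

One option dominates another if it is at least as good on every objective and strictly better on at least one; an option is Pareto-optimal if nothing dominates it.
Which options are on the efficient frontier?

P1: not dominated.
P2: not dominated.
P3: not dominated.
P4: not dominated (best weight).
P5: not dominated.
P6: not dominated (best price).
P7: not dominated (best RAM).
P8: dominated by P1 (battery life 19≥17, weight 2.2≤2.5, price 1048≤2617, RAM 53≥53).

P1, P2, P3, P4, P5, P6, P7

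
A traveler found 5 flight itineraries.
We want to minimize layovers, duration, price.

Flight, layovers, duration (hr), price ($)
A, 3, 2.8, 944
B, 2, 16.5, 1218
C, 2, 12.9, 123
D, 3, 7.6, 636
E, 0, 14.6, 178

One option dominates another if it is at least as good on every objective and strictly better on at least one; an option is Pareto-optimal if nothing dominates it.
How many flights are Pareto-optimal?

4

A: not dominated (best duration).
B: dominated by C (layovers 2≤2, duration 12.9≤16.5, price 123≤1218).
C: not dominated (best price).
D: not dominated.
E: not dominated (best layovers).
Pareto-optimal: A, C, D, E → 4.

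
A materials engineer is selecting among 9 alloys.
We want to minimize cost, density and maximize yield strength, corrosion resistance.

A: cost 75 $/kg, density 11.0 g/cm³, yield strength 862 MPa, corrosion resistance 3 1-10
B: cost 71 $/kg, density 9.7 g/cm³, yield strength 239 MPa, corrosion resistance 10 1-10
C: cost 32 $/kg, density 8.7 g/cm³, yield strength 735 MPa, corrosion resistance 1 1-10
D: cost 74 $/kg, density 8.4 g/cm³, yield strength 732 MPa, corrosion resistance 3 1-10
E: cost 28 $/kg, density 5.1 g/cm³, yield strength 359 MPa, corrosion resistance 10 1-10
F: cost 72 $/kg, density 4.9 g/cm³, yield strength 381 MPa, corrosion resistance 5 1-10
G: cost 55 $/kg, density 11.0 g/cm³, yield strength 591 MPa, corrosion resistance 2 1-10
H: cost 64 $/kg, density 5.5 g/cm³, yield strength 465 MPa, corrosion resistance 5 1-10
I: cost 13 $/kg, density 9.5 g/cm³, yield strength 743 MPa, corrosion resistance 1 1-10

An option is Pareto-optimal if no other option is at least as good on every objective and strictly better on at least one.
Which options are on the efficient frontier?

A, C, D, E, F, G, H, I

A: not dominated (best yield strength).
B: dominated by E (cost 28≤71, density 5.1≤9.7, yield strength 359≥239, corrosion resistance 10≥10).
C: not dominated.
D: not dominated.
E: not dominated.
F: not dominated (best density).
G: not dominated.
H: not dominated.
I: not dominated (best cost).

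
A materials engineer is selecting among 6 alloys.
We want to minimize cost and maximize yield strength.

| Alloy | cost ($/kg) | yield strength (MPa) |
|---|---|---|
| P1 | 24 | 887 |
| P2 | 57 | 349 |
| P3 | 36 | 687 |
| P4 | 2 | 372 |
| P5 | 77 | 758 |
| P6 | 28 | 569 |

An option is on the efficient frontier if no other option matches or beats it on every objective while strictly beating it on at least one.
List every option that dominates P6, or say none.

P1: cost 24≤28, yield strength 887≥569 — dominates P6.
Others (P2, P3, P4, P5) are each worse than P6 on at least one objective.

P1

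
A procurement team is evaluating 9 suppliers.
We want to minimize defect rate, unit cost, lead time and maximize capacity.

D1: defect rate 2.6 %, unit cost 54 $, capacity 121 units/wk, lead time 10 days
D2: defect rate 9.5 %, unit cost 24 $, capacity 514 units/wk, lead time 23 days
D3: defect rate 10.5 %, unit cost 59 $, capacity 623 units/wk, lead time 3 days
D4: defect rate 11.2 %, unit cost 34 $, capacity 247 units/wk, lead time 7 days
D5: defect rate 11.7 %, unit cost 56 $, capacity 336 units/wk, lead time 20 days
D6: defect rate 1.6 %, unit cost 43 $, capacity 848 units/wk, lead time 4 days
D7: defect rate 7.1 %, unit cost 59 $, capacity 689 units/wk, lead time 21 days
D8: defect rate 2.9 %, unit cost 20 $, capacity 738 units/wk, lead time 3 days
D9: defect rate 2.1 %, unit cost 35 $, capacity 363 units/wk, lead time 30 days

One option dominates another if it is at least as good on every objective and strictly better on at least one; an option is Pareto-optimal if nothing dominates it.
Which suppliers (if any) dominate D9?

none

D1: worse on defect rate (2.6 vs 2.1).
D2: worse on defect rate (9.5 vs 2.1).
D3: worse on defect rate (10.5 vs 2.1).
D4: worse on defect rate (11.2 vs 2.1).
D5: worse on defect rate (11.7 vs 2.1).
D6: worse on unit cost (43 vs 35).
D7: worse on defect rate (7.1 vs 2.1).
D8: worse on defect rate (2.9 vs 2.1).
No option dominates D9.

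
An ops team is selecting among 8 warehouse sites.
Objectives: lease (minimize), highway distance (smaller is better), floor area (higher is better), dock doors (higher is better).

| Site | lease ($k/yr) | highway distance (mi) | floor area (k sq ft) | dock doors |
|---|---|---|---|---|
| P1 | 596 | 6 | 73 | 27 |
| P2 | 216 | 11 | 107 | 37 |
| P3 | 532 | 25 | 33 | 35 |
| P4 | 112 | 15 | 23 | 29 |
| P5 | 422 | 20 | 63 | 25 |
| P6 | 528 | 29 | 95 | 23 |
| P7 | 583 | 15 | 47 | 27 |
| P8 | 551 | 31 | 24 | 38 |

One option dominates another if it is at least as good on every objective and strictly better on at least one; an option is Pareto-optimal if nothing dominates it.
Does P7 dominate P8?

P7 vs P8: P7 is worse on lease (583 vs 551), so it does not dominate P8.

No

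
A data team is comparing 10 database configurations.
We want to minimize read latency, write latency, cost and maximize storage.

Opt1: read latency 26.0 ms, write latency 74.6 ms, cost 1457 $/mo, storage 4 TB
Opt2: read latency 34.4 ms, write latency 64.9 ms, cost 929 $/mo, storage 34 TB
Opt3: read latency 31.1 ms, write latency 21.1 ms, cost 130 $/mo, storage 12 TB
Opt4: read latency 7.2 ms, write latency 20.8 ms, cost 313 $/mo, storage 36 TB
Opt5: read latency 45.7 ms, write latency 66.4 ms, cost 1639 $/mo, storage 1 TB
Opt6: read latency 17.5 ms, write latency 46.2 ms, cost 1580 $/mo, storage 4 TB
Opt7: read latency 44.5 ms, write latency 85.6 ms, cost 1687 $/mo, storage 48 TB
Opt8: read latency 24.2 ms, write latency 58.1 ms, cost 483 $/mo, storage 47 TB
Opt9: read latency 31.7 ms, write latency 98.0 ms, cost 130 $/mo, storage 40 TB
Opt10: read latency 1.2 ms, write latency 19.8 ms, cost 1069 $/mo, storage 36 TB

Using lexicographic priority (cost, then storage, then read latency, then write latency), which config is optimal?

First minimize cost: best is 130, kept {Opt3, Opt9}.
Then maximize storage: best is 40, kept {Opt9}.

Opt9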